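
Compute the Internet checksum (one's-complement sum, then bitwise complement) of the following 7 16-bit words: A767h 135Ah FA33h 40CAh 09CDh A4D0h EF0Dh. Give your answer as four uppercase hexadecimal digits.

6C94

One's-complement addition (fold any carry out of bit 15 back into bit 0):
  0xA767 + 0x135A = 0x0BAC1
  0xBAC1 + 0xFA33 = 0x1B4F4 → wrap carry → 0xB4F5
  0xB4F5 + 0x40CA = 0x0F5BF
  0xF5BF + 0x09CD = 0x0FF8C
  0xFF8C + 0xA4D0 = 0x1A45C → wrap carry → 0xA45D
  0xA45D + 0xEF0D = 0x1936A → wrap carry → 0x936B
One's-complement sum = 0x936B.
Checksum = ~0x936B & 0xFFFF = 0x6C94.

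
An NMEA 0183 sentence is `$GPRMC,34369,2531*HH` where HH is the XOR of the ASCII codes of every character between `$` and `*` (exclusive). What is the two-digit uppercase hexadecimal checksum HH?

75

XOR the ASCII codes of the payload characters:
  'G' = 0x47 → acc = 0x47
  'P' = 0x50 → acc = 0x17
  'R' = 0x52 → acc = 0x45
  'M' = 0x4D → acc = 0x08
  'C' = 0x43 → acc = 0x4B
  ',' = 0x2C → acc = 0x67
  '3' = 0x33 → acc = 0x54
  '4' = 0x34 → acc = 0x60
  '3' = 0x33 → acc = 0x53
  '6' = 0x36 → acc = 0x65
  '9' = 0x39 → acc = 0x5C
  ',' = 0x2C → acc = 0x70
  '2' = 0x32 → acc = 0x42
  '5' = 0x35 → acc = 0x77
  '3' = 0x33 → acc = 0x44
  '1' = 0x31 → acc = 0x75
Checksum = 0x75.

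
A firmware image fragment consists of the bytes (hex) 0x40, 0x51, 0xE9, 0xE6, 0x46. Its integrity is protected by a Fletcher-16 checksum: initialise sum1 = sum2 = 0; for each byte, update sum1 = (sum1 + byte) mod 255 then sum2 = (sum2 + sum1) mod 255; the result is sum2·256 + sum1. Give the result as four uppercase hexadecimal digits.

58A8

Running sums (mod 255):
  after byte 0 (0x40): sum1=64, sum2=64
  after byte 1 (0x51): sum1=145, sum2=209
  after byte 2 (0xE9): sum1=123, sum2=77
  after byte 3 (0xE6): sum1=98, sum2=175
  after byte 4 (0x46): sum1=168, sum2=88
Checksum = sum2·256 + sum1 = 88·256 + 168 = 22696 = 0x58A8.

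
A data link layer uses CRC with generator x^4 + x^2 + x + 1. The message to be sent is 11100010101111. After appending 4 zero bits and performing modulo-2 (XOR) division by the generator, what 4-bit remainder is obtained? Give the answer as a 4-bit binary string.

1110

Append 4 zeros: 111000101011110000. Divide by 10111 (XOR where the leading bit is 1):
  pos 0: 11100 XOR 10111 = 01011
  pos 1: 10110 XOR 10111 = 00001
  pos 5: 11010 XOR 10111 = 01101
  pos 6: 11011 XOR 10111 = 01100
  pos 7: 11001 XOR 10111 = 01110
  pos 8: 11101 XOR 10111 = 01010
  pos 9: 10101 XOR 10111 = 00010
  pos 12: 10000 XOR 10111 = 00111
Remainder (last 4 bits) = 1110. This is the CRC / FCS.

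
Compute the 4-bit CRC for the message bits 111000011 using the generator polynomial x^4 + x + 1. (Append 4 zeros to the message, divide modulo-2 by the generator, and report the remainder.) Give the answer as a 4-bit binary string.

Append 4 zeros: 1110000110000. Divide by 10011 (XOR where the leading bit is 1):
  pos 0: 11100 XOR 10011 = 01111
  pos 1: 11110 XOR 10011 = 01101
  pos 2: 11010 XOR 10011 = 01001
  pos 3: 10011 XOR 10011 = 00000
  pos 8: 10000 XOR 10011 = 00011
Remainder (last 4 bits) = 0011. This is the CRC / FCS.

0011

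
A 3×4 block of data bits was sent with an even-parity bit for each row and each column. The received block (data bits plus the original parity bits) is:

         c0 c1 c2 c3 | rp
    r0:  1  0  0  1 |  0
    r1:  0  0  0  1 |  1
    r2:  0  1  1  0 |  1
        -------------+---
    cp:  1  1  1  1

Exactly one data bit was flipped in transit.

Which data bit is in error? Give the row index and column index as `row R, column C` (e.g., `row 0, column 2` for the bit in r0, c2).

Recompute each row's even parity and compare to rp:
  r0: data parity 0, sent rp 0 → ok
  r1: data parity 1, sent rp 1 → ok
  r2: data parity 0, sent rp 1 → mismatch
Recompute each column's even parity and compare to cp:
  c0: data parity 1, sent cp 1 → ok
  c1: data parity 1, sent cp 1 → ok
  c2: data parity 1, sent cp 1 → ok
  c3: data parity 0, sent cp 1 → mismatch
Exactly one row (r2) and one column (c3) fail → the flipped bit is at their intersection.

row 2, column 3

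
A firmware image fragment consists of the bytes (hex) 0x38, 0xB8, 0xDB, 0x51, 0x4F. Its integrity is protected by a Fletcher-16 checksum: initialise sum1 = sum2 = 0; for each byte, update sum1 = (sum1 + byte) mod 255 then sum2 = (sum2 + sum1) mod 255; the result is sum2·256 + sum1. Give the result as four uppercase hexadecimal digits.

816D

Running sums (mod 255):
  after byte 0 (0x38): sum1=56, sum2=56
  after byte 1 (0xB8): sum1=240, sum2=41
  after byte 2 (0xDB): sum1=204, sum2=245
  after byte 3 (0x51): sum1=30, sum2=20
  after byte 4 (0x4F): sum1=109, sum2=129
Checksum = sum2·256 + sum1 = 129·256 + 109 = 33133 = 0x816D.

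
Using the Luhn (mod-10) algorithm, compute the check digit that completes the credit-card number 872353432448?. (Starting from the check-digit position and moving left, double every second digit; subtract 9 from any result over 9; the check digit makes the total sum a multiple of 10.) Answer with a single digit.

7

Partial digits right→left: 8 4 4 2 3 4 3 5 3 2 7 8
Double every second digit counting from the check-digit position (so the 1st, 3rd, 5th, ... of the partial from the right).
  doubled (with −9 where >9): 7 8 6 6 6 5 → sum 38
  kept as-is: 4 2 4 5 2 8 → sum 25
Total = 38 + 25 = 63.
Check digit = (10 − (63 mod 10)) mod 10 = 7.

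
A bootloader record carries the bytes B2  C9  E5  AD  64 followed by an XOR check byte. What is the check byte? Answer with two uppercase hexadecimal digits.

57

XOR the bytes together:
  start with 0xB2
  0xB2 ⊕ 0xC9 = 0x7B
  0x7B ⊕ 0xE5 = 0x9E
  0x9E ⊕ 0xAD = 0x33
  0x33 ⊕ 0x64 = 0x57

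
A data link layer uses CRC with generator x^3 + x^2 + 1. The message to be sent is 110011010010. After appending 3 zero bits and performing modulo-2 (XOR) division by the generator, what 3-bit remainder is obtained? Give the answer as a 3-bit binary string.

Append 3 zeros: 110011010010000. Divide by 1101 (XOR where the leading bit is 1):
  pos 0: 1100 XOR 1101 = 0001
  pos 3: 1110 XOR 1101 = 0011
  pos 5: 1110 XOR 1101 = 0011
  pos 7: 1101 XOR 1101 = 0000
Remainder (last 3 bits) = 000. This is the CRC / FCS.

000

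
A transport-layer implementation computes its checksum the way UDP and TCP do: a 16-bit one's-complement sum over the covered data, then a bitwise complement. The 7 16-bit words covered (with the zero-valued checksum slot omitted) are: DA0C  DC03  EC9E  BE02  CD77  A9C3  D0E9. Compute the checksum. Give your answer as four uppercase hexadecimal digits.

One's-complement addition (fold any carry out of bit 15 back into bit 0):
  0xDA0C + 0xDC03 = 0x1B60F → wrap carry → 0xB610
  0xB610 + 0xEC9E = 0x1A2AE → wrap carry → 0xA2AF
  0xA2AF + 0xBE02 = 0x160B1 → wrap carry → 0x60B2
  0x60B2 + 0xCD77 = 0x12E29 → wrap carry → 0x2E2A
  0x2E2A + 0xA9C3 = 0x0D7ED
  0xD7ED + 0xD0E9 = 0x1A8D6 → wrap carry → 0xA8D7
One's-complement sum = 0xA8D7.
Checksum = ~0xA8D7 & 0xFFFF = 0x5728.

5728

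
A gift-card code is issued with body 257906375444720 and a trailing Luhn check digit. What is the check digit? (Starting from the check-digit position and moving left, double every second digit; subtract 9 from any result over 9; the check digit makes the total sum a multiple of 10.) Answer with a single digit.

4

Partial digits right→left: 0 2 7 4 4 4 5 7 3 6 0 9 7 5 2
Double every second digit counting from the check-digit position (so the 1st, 3rd, 5th, ... of the partial from the right).
  doubled (with −9 where >9): 0 5 8 1 6 0 5 4 → sum 29
  kept as-is: 2 4 4 7 6 9 5 → sum 37
Total = 29 + 37 = 66.
Check digit = (10 − (66 mod 10)) mod 10 = 4.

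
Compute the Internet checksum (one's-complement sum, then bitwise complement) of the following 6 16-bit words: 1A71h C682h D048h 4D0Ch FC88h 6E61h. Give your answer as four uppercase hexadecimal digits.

96CC

One's-complement addition (fold any carry out of bit 15 back into bit 0):
  0x1A71 + 0xC682 = 0x0E0F3
  0xE0F3 + 0xD048 = 0x1B13B → wrap carry → 0xB13C
  0xB13C + 0x4D0C = 0x0FE48
  0xFE48 + 0xFC88 = 0x1FAD0 → wrap carry → 0xFAD1
  0xFAD1 + 0x6E61 = 0x16932 → wrap carry → 0x6933
One's-complement sum = 0x6933.
Checksum = ~0x6933 & 0xFFFF = 0x96CC.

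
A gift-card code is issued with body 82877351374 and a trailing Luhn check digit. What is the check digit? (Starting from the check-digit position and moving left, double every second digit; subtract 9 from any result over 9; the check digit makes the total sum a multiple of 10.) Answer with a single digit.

Partial digits right→left: 4 7 3 1 5 3 7 7 8 2 8
Double every second digit counting from the check-digit position (so the 1st, 3rd, 5th, ... of the partial from the right).
  doubled (with −9 where >9): 8 6 1 5 7 7 → sum 34
  kept as-is: 7 1 3 7 2 → sum 20
Total = 34 + 20 = 54.
Check digit = (10 − (54 mod 10)) mod 10 = 6.

6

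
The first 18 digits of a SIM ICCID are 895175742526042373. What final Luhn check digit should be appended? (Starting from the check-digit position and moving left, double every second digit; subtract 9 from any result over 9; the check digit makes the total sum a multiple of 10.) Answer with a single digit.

Partial digits right→left: 3 7 3 2 4 0 6 2 5 2 4 7 5 7 1 5 9 8
Double every second digit counting from the check-digit position (so the 1st, 3rd, 5th, ... of the partial from the right).
  doubled (with −9 where >9): 6 6 8 3 1 8 1 2 9 → sum 44
  kept as-is: 7 2 0 2 2 7 7 5 8 → sum 40
Total = 44 + 40 = 84.
Check digit = (10 − (84 mod 10)) mod 10 = 6.

6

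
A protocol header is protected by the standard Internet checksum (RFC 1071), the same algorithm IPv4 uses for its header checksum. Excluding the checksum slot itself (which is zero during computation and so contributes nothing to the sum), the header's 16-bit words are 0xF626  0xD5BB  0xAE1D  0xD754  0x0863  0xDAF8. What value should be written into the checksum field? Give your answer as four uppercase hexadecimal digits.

One's-complement addition (fold any carry out of bit 15 back into bit 0):
  0xF626 + 0xD5BB = 0x1CBE1 → wrap carry → 0xCBE2
  0xCBE2 + 0xAE1D = 0x179FF → wrap carry → 0x7A00
  0x7A00 + 0xD754 = 0x15154 → wrap carry → 0x5155
  0x5155 + 0x0863 = 0x059B8
  0x59B8 + 0xDAF8 = 0x134B0 → wrap carry → 0x34B1
One's-complement sum = 0x34B1.
Checksum = ~0x34B1 & 0xFFFF = 0xCB4E.

CB4E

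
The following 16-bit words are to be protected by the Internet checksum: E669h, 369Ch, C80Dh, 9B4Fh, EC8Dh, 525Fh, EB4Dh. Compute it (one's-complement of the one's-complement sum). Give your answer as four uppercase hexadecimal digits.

One's-complement addition (fold any carry out of bit 15 back into bit 0):
  0xE669 + 0x369C = 0x11D05 → wrap carry → 0x1D06
  0x1D06 + 0xC80D = 0x0E513
  0xE513 + 0x9B4F = 0x18062 → wrap carry → 0x8063
  0x8063 + 0xEC8D = 0x16CF0 → wrap carry → 0x6CF1
  0x6CF1 + 0x525F = 0x0BF50
  0xBF50 + 0xEB4D = 0x1AA9D → wrap carry → 0xAA9E
One's-complement sum = 0xAA9E.
Checksum = ~0xAA9E & 0xFFFF = 0x5561.

5561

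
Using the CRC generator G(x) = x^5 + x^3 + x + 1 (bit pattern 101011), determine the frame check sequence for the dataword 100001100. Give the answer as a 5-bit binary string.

10110

Append 5 zeros: 10000110000000. Divide by 101011 (XOR where the leading bit is 1):
  pos 0: 100001 XOR 101011 = 001010
  pos 2: 101010 XOR 101011 = 000001
  pos 7: 100000 XOR 101011 = 001011
Remainder (last 5 bits) = 10110. This is the CRC / FCS.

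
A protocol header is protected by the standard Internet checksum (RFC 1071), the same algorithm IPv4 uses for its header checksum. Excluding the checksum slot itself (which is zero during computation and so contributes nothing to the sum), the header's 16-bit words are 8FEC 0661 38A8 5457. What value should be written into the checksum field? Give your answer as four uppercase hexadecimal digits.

One's-complement addition (fold any carry out of bit 15 back into bit 0):
  0x8FEC + 0x0661 = 0x0964D
  0x964D + 0x38A8 = 0x0CEF5
  0xCEF5 + 0x5457 = 0x1234C → wrap carry → 0x234D
One's-complement sum = 0x234D.
Checksum = ~0x234D & 0xFFFF = 0xDCB2.

DCB2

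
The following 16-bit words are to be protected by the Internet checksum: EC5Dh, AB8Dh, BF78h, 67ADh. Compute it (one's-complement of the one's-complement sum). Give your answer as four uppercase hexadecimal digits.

40EE

One's-complement addition (fold any carry out of bit 15 back into bit 0):
  0xEC5D + 0xAB8D = 0x197EA → wrap carry → 0x97EB
  0x97EB + 0xBF78 = 0x15763 → wrap carry → 0x5764
  0x5764 + 0x67AD = 0x0BF11
One's-complement sum = 0xBF11.
Checksum = ~0xBF11 & 0xFFFF = 0x40EE.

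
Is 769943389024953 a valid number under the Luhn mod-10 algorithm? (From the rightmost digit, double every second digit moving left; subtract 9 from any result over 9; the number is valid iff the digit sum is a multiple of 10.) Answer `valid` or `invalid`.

valid

From the right, keep odd positions and double even positions (subtract 9 from any doubled value over 9):
  doubled (positions 2,4,...): 1 8 0 7 6 9 3 → sum 34
  kept (positions 1,3,...): 3 9 2 9 3 4 9 7 → sum 46
Total = 80.
80 mod 10 = 0, so the number is valid.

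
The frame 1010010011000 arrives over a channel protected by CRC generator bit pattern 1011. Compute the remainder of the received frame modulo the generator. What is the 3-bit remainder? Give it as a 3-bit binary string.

Modulo-2 division of 1010010011000 by 1011:
  pos 0: 1010 XOR 1011 = 0001
  pos 3: 1010 XOR 1011 = 0001
  pos 6: 1011 XOR 1011 = 0000
Remainder = 000 (zero — the frame passes the CRC check).

000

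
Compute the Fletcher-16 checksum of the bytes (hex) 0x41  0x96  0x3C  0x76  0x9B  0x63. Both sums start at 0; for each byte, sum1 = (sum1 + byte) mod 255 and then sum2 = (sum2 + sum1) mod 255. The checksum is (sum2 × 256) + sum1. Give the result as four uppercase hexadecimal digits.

6789

Running sums (mod 255):
  after byte 0 (0x41): sum1=65, sum2=65
  after byte 1 (0x96): sum1=215, sum2=25
  after byte 2 (0x3C): sum1=20, sum2=45
  after byte 3 (0x76): sum1=138, sum2=183
  after byte 4 (0x9B): sum1=38, sum2=221
  after byte 5 (0x63): sum1=137, sum2=103
Checksum = sum2·256 + sum1 = 103·256 + 137 = 26505 = 0x6789.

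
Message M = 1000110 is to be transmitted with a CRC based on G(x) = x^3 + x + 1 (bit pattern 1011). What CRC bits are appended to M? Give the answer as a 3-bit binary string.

Append 3 zeros: 1000110000. Divide by 1011 (XOR where the leading bit is 1):
  pos 0: 1000 XOR 1011 = 0011
  pos 2: 1111 XOR 1011 = 0100
  pos 3: 1000 XOR 1011 = 0011
  pos 5: 1100 XOR 1011 = 0111
  pos 6: 1110 XOR 1011 = 0101
Remainder (last 3 bits) = 101. This is the CRC / FCS.

101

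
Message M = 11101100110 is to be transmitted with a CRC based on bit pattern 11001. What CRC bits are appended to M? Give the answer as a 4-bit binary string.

Append 4 zeros: 111011001100000. Divide by 11001 (XOR where the leading bit is 1):
  pos 0: 11101 XOR 11001 = 00100
  pos 2: 10010 XOR 11001 = 01011
  pos 3: 10110 XOR 11001 = 01111
  pos 4: 11111 XOR 11001 = 00110
  pos 6: 11010 XOR 11001 = 00011
  pos 9: 11000 XOR 11001 = 00001
Remainder (last 4 bits) = 0010. This is the CRC / FCS.

0010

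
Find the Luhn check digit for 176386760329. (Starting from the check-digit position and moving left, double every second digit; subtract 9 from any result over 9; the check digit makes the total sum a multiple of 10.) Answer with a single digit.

Partial digits right→left: 9 2 3 0 6 7 6 8 3 6 7 1
Double every second digit counting from the check-digit position (so the 1st, 3rd, 5th, ... of the partial from the right).
  doubled (with −9 where >9): 9 6 3 3 6 5 → sum 32
  kept as-is: 2 0 7 8 6 1 → sum 24
Total = 32 + 24 = 56.
Check digit = (10 − (56 mod 10)) mod 10 = 4.

4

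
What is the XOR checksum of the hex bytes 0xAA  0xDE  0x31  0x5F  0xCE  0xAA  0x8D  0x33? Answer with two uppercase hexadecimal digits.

XOR the bytes together:
  start with 0xAA
  0xAA ⊕ 0xDE = 0x74
  0x74 ⊕ 0x31 = 0x45
  0x45 ⊕ 0x5F = 0x1A
  0x1A ⊕ 0xCE = 0xD4
  0xD4 ⊕ 0xAA = 0x7E
  0x7E ⊕ 0x8D = 0xF3
  0xF3 ⊕ 0x33 = 0xC0

C0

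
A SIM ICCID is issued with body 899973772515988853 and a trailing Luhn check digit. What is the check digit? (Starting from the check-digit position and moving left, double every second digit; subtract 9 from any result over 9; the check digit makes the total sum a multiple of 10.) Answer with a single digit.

3

Partial digits right→left: 3 5 8 8 8 9 5 1 5 2 7 7 3 7 9 9 9 8
Double every second digit counting from the check-digit position (so the 1st, 3rd, 5th, ... of the partial from the right).
  doubled (with −9 where >9): 6 7 7 1 1 5 6 9 9 → sum 51
  kept as-is: 5 8 9 1 2 7 7 9 8 → sum 56
Total = 51 + 56 = 107.
Check digit = (10 − (107 mod 10)) mod 10 = 3.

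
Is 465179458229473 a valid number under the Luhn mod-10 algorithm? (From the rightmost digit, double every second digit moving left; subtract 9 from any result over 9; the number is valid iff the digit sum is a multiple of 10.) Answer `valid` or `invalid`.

From the right, keep odd positions and double even positions (subtract 9 from any doubled value over 9):
  doubled (positions 2,4,...): 5 9 4 1 9 2 3 → sum 33
  kept (positions 1,3,...): 3 4 2 8 4 7 5 4 → sum 37
Total = 70.
70 mod 10 = 0, so the number is valid.

valid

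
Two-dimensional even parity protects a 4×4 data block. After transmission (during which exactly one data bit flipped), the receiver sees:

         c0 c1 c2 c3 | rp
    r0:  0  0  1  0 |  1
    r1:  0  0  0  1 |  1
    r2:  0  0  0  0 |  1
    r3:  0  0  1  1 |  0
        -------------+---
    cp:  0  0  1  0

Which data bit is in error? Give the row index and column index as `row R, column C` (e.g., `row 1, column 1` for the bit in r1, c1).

Recompute each row's even parity and compare to rp:
  r0: data parity 1, sent rp 1 → ok
  r1: data parity 1, sent rp 1 → ok
  r2: data parity 0, sent rp 1 → mismatch
  r3: data parity 0, sent rp 0 → ok
Recompute each column's even parity and compare to cp:
  c0: data parity 0, sent cp 0 → ok
  c1: data parity 0, sent cp 0 → ok
  c2: data parity 0, sent cp 1 → mismatch
  c3: data parity 0, sent cp 0 → ok
Exactly one row (r2) and one column (c2) fail → the flipped bit is at their intersection.

row 2, column 2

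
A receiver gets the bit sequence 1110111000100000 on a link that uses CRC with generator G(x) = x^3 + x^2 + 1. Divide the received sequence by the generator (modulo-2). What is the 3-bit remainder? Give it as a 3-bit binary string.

000

Modulo-2 division of 1110111000100000 by 1101:
  pos 0: 1110 XOR 1101 = 0011
  pos 2: 1111 XOR 1101 = 0010
  pos 4: 1010 XOR 1101 = 0111
  pos 5: 1110 XOR 1101 = 0011
  pos 7: 1101 XOR 1101 = 0000
Remainder = 000 (zero — the frame passes the CRC check).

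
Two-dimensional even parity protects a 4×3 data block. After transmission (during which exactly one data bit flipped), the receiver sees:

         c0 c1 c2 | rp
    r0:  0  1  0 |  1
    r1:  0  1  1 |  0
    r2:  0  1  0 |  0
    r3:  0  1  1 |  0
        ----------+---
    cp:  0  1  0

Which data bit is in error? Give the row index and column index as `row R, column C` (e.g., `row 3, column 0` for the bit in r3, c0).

Recompute each row's even parity and compare to rp:
  r0: data parity 1, sent rp 1 → ok
  r1: data parity 0, sent rp 0 → ok
  r2: data parity 1, sent rp 0 → mismatch
  r3: data parity 0, sent rp 0 → ok
Recompute each column's even parity and compare to cp:
  c0: data parity 0, sent cp 0 → ok
  c1: data parity 0, sent cp 1 → mismatch
  c2: data parity 0, sent cp 0 → ok
Exactly one row (r2) and one column (c1) fail → the flipped bit is at their intersection.

row 2, column 1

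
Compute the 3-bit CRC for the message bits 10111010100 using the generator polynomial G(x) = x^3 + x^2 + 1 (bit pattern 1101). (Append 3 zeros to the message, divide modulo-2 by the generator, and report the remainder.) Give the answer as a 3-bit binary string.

010

Append 3 zeros: 10111010100000. Divide by 1101 (XOR where the leading bit is 1):
  pos 0: 1011 XOR 1101 = 0110
  pos 1: 1101 XOR 1101 = 0000
  pos 6: 1010 XOR 1101 = 0111
  pos 7: 1110 XOR 1101 = 0011
  pos 9: 1100 XOR 1101 = 0001
Remainder (last 3 bits) = 010. This is the CRC / FCS.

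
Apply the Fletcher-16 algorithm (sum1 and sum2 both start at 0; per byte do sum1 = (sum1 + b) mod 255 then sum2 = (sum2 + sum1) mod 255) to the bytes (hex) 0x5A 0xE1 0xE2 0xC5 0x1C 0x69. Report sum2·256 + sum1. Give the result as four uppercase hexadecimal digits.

Running sums (mod 255):
  after byte 0 (0x5A): sum1=90, sum2=90
  after byte 1 (0xE1): sum1=60, sum2=150
  after byte 2 (0xE2): sum1=31, sum2=181
  after byte 3 (0xC5): sum1=228, sum2=154
  after byte 4 (0x1C): sum1=1, sum2=155
  after byte 5 (0x69): sum1=106, sum2=6
Checksum = sum2·256 + sum1 = 6·256 + 106 = 1642 = 0x066A.

066A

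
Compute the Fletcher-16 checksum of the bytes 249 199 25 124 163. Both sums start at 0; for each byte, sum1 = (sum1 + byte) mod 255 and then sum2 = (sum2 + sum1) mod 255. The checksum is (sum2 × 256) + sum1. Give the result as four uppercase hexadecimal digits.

E8FA

Running sums (mod 255):
  after byte 0 (249): sum1=249, sum2=249
  after byte 1 (199): sum1=193, sum2=187
  after byte 2 (25): sum1=218, sum2=150
  after byte 3 (124): sum1=87, sum2=237
  after byte 4 (163): sum1=250, sum2=232
Checksum = sum2·256 + sum1 = 232·256 + 250 = 59642 = 0xE8FA.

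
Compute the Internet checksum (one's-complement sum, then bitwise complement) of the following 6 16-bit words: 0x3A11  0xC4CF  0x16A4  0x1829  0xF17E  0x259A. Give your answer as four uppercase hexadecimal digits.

One's-complement addition (fold any carry out of bit 15 back into bit 0):
  0x3A11 + 0xC4CF = 0x0FEE0
  0xFEE0 + 0x16A4 = 0x11584 → wrap carry → 0x1585
  0x1585 + 0x1829 = 0x02DAE
  0x2DAE + 0xF17E = 0x11F2C → wrap carry → 0x1F2D
  0x1F2D + 0x259A = 0x044C7
One's-complement sum = 0x44C7.
Checksum = ~0x44C7 & 0xFFFF = 0xBB38.

BB38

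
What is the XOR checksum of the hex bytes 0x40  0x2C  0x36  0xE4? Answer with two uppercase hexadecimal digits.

XOR the bytes together:
  start with 0x40
  0x40 ⊕ 0x2C = 0x6C
  0x6C ⊕ 0x36 = 0x5A
  0x5A ⊕ 0xE4 = 0xBE

BE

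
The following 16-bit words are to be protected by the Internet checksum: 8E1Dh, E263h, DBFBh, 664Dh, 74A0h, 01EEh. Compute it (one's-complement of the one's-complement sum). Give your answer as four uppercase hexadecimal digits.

One's-complement addition (fold any carry out of bit 15 back into bit 0):
  0x8E1D + 0xE263 = 0x17080 → wrap carry → 0x7081
  0x7081 + 0xDBFB = 0x14C7C → wrap carry → 0x4C7D
  0x4C7D + 0x664D = 0x0B2CA
  0xB2CA + 0x74A0 = 0x1276A → wrap carry → 0x276B
  0x276B + 0x01EE = 0x02959
One's-complement sum = 0x2959.
Checksum = ~0x2959 & 0xFFFF = 0xD6A6.

D6A6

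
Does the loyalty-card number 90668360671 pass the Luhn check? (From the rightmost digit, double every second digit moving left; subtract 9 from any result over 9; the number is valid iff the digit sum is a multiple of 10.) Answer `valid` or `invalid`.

valid

From the right, keep odd positions and double even positions (subtract 9 from any doubled value over 9):
  doubled (positions 2,4,...): 5 0 6 3 0 → sum 14
  kept (positions 1,3,...): 1 6 6 8 6 9 → sum 36
Total = 50.
50 mod 10 = 0, so the number is valid.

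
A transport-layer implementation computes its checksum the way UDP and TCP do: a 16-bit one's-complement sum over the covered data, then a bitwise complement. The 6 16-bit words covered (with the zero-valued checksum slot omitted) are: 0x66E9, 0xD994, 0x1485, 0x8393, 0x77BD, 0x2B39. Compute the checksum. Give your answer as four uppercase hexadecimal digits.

One's-complement addition (fold any carry out of bit 15 back into bit 0):
  0x66E9 + 0xD994 = 0x1407D → wrap carry → 0x407E
  0x407E + 0x1485 = 0x05503
  0x5503 + 0x8393 = 0x0D896
  0xD896 + 0x77BD = 0x15053 → wrap carry → 0x5054
  0x5054 + 0x2B39 = 0x07B8D
One's-complement sum = 0x7B8D.
Checksum = ~0x7B8D & 0xFFFF = 0x8472.

8472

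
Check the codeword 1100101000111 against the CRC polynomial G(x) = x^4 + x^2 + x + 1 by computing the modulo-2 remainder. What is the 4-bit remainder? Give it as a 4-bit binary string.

Modulo-2 division of 1100101000111 by 10111:
  pos 0: 11001 XOR 10111 = 01110
  pos 1: 11100 XOR 10111 = 01011
  pos 2: 10111 XOR 10111 = 00000
Remainder = 0111 (nonzero — an error is detected).

0111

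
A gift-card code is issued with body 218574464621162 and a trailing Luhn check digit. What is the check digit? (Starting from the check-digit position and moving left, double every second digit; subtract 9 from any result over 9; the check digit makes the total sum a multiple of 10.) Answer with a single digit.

Partial digits right→left: 2 6 1 1 2 6 4 6 4 4 7 5 8 1 2
Double every second digit counting from the check-digit position (so the 1st, 3rd, 5th, ... of the partial from the right).
  doubled (with −9 where >9): 4 2 4 8 8 5 7 4 → sum 42
  kept as-is: 6 1 6 6 4 5 1 → sum 29
Total = 42 + 29 = 71.
Check digit = (10 − (71 mod 10)) mod 10 = 9.

9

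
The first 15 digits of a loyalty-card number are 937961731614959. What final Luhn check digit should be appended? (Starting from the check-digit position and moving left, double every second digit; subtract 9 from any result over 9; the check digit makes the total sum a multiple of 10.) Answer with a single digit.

5

Partial digits right→left: 9 5 9 4 1 6 1 3 7 1 6 9 7 3 9
Double every second digit counting from the check-digit position (so the 1st, 3rd, 5th, ... of the partial from the right).
  doubled (with −9 where >9): 9 9 2 2 5 3 5 9 → sum 44
  kept as-is: 5 4 6 3 1 9 3 → sum 31
Total = 44 + 31 = 75.
Check digit = (10 − (75 mod 10)) mod 10 = 5.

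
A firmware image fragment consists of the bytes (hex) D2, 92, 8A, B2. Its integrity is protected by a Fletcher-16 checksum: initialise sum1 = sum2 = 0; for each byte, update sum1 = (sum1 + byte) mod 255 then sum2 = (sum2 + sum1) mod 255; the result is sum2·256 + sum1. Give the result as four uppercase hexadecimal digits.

CAA2

Running sums (mod 255):
  after byte 0 (D2): sum1=210, sum2=210
  after byte 1 (92): sum1=101, sum2=56
  after byte 2 (8A): sum1=239, sum2=40
  after byte 3 (B2): sum1=162, sum2=202
Checksum = sum2·256 + sum1 = 202·256 + 162 = 51874 = 0xCAA2.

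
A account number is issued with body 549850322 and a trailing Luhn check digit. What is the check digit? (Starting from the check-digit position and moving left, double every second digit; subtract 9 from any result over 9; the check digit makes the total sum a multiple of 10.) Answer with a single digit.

Partial digits right→left: 2 2 3 0 5 8 9 4 5
Double every second digit counting from the check-digit position (so the 1st, 3rd, 5th, ... of the partial from the right).
  doubled (with −9 where >9): 4 6 1 9 1 → sum 21
  kept as-is: 2 0 8 4 → sum 14
Total = 21 + 14 = 35.
Check digit = (10 − (35 mod 10)) mod 10 = 5.

5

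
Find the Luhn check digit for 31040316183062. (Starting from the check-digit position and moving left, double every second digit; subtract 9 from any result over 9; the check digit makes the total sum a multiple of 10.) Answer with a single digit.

Partial digits right→left: 2 6 0 3 8 1 6 1 3 0 4 0 1 3
Double every second digit counting from the check-digit position (so the 1st, 3rd, 5th, ... of the partial from the right).
  doubled (with −9 where >9): 4 0 7 3 6 8 2 → sum 30
  kept as-is: 6 3 1 1 0 0 3 → sum 14
Total = 30 + 14 = 44.
Check digit = (10 − (44 mod 10)) mod 10 = 6.

6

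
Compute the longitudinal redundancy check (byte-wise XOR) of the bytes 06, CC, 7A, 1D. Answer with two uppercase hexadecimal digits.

AD

XOR the bytes together:
  start with 0x06
  0x06 ⊕ 0xCC = 0xCA
  0xCA ⊕ 0x7A = 0xB0
  0xB0 ⊕ 0x1D = 0xAD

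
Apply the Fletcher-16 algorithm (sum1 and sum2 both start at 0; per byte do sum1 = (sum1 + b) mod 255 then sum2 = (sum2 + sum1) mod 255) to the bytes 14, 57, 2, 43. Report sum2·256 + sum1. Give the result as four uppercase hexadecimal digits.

Running sums (mod 255):
  after byte 0 (14): sum1=14, sum2=14
  after byte 1 (57): sum1=71, sum2=85
  after byte 2 (2): sum1=73, sum2=158
  after byte 3 (43): sum1=116, sum2=19
Checksum = sum2·256 + sum1 = 19·256 + 116 = 4980 = 0x1374.

1374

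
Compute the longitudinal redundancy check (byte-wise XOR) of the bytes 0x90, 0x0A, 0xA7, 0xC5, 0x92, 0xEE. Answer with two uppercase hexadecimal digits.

XOR the bytes together:
  start with 0x90
  0x90 ⊕ 0x0A = 0x9A
  0x9A ⊕ 0xA7 = 0x3D
  0x3D ⊕ 0xC5 = 0xF8
  0xF8 ⊕ 0x92 = 0x6A
  0x6A ⊕ 0xEE = 0x84

84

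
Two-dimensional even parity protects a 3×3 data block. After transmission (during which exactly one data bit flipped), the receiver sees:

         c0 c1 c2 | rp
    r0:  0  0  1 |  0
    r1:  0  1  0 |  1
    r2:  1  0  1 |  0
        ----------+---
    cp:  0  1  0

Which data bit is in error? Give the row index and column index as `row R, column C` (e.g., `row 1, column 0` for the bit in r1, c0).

Recompute each row's even parity and compare to rp:
  r0: data parity 1, sent rp 0 → mismatch
  r1: data parity 1, sent rp 1 → ok
  r2: data parity 0, sent rp 0 → ok
Recompute each column's even parity and compare to cp:
  c0: data parity 1, sent cp 0 → mismatch
  c1: data parity 1, sent cp 1 → ok
  c2: data parity 0, sent cp 0 → ok
Exactly one row (r0) and one column (c0) fail → the flipped bit is at their intersection.

row 0, column 0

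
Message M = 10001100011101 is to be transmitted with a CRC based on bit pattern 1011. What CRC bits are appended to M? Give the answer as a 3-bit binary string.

101

Append 3 zeros: 10001100011101000. Divide by 1011 (XOR where the leading bit is 1):
  pos 0: 1000 XOR 1011 = 0011
  pos 2: 1111 XOR 1011 = 0100
  pos 3: 1000 XOR 1011 = 0011
  pos 5: 1100 XOR 1011 = 0111
  pos 6: 1111 XOR 1011 = 0100
  pos 7: 1001 XOR 1011 = 0010
  pos 9: 1010 XOR 1011 = 0001
  pos 12: 1100 XOR 1011 = 0111
  pos 13: 1110 XOR 1011 = 0101
Remainder (last 3 bits) = 101. This is the CRC / FCS.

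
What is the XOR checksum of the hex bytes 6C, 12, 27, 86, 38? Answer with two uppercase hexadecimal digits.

E7

XOR the bytes together:
  start with 0x6C
  0x6C ⊕ 0x12 = 0x7E
  0x7E ⊕ 0x27 = 0x59
  0x59 ⊕ 0x86 = 0xDF
  0xDF ⊕ 0x38 = 0xE7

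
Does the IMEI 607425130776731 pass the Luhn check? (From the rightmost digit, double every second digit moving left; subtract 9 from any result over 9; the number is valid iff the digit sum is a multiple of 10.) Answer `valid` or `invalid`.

From the right, keep odd positions and double even positions (subtract 9 from any doubled value over 9):
  doubled (positions 2,4,...): 6 3 5 6 1 8 0 → sum 29
  kept (positions 1,3,...): 1 7 7 0 1 2 7 6 → sum 31
Total = 60.
60 mod 10 = 0, so the number is valid.

valid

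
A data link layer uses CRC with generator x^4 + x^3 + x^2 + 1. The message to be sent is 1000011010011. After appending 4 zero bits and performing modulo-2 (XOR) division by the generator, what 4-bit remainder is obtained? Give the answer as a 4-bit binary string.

1001

Append 4 zeros: 10000110100110000. Divide by 11101 (XOR where the leading bit is 1):
  pos 0: 10000 XOR 11101 = 01101
  pos 1: 11011 XOR 11101 = 00110
  pos 3: 11010 XOR 11101 = 00111
  pos 5: 11110 XOR 11101 = 00011
  pos 8: 11011 XOR 11101 = 00110
  pos 10: 11000 XOR 11101 = 00101
  pos 12: 10100 XOR 11101 = 01001
Remainder (last 4 bits) = 1001. This is the CRC / FCS.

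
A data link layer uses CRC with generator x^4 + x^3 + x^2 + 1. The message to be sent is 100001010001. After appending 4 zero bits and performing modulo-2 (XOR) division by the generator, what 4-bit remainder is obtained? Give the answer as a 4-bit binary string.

Append 4 zeros: 1000010100010000. Divide by 11101 (XOR where the leading bit is 1):
  pos 0: 10000 XOR 11101 = 01101
  pos 1: 11011 XOR 11101 = 00110
  pos 3: 11001 XOR 11101 = 00100
  pos 5: 10000 XOR 11101 = 01101
  pos 6: 11010 XOR 11101 = 00111
  pos 8: 11110 XOR 11101 = 00011
  pos 11: 11000 XOR 11101 = 00101
Remainder (last 4 bits) = 0101. This is the CRC / FCS.

0101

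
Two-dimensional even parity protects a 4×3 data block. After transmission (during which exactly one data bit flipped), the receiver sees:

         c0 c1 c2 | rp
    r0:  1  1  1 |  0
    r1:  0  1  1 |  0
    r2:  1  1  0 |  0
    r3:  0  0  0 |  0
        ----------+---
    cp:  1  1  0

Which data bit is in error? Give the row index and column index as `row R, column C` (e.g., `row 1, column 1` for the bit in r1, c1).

row 0, column 0

Recompute each row's even parity and compare to rp:
  r0: data parity 1, sent rp 0 → mismatch
  r1: data parity 0, sent rp 0 → ok
  r2: data parity 0, sent rp 0 → ok
  r3: data parity 0, sent rp 0 → ok
Recompute each column's even parity and compare to cp:
  c0: data parity 0, sent cp 1 → mismatch
  c1: data parity 1, sent cp 1 → ok
  c2: data parity 0, sent cp 0 → ok
Exactly one row (r0) and one column (c0) fail → the flipped bit is at their intersection.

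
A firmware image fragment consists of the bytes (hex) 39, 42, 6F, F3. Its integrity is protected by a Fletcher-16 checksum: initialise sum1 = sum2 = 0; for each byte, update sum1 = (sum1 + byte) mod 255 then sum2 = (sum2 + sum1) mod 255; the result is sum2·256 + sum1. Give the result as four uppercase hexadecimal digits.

Running sums (mod 255):
  after byte 0 (39): sum1=57, sum2=57
  after byte 1 (42): sum1=123, sum2=180
  after byte 2 (6F): sum1=234, sum2=159
  after byte 3 (F3): sum1=222, sum2=126
Checksum = sum2·256 + sum1 = 126·256 + 222 = 32478 = 0x7EDE.

7EDE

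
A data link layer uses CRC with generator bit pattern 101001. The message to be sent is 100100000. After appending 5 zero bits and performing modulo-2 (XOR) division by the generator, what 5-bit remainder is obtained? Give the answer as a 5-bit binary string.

00110

Append 5 zeros: 10010000000000. Divide by 101001 (XOR where the leading bit is 1):
  pos 0: 100100 XOR 101001 = 001101
  pos 2: 110100 XOR 101001 = 011101
  pos 3: 111010 XOR 101001 = 010011
  pos 4: 100110 XOR 101001 = 001111
  pos 6: 111100 XOR 101001 = 010101
  pos 7: 101010 XOR 101001 = 000011
Remainder (last 5 bits) = 00110. This is the CRC / FCS.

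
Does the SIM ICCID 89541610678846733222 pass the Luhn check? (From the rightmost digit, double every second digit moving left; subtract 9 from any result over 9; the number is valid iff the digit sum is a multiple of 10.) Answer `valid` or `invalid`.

invalid

From the right, keep odd positions and double even positions (subtract 9 from any doubled value over 9):
  doubled (positions 2,4,...): 4 6 5 8 7 3 2 2 1 7 → sum 45
  kept (positions 1,3,...): 2 2 3 6 8 7 0 6 4 9 → sum 47
Total = 92.
92 mod 10 = 2, so the number is invalid.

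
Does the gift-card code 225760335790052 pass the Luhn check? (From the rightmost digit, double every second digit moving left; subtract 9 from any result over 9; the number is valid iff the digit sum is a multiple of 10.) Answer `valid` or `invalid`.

From the right, keep odd positions and double even positions (subtract 9 from any doubled value over 9):
  doubled (positions 2,4,...): 1 0 5 6 0 5 4 → sum 21
  kept (positions 1,3,...): 2 0 9 5 3 6 5 2 → sum 32
Total = 53.
53 mod 10 = 3, so the number is invalid.

invalid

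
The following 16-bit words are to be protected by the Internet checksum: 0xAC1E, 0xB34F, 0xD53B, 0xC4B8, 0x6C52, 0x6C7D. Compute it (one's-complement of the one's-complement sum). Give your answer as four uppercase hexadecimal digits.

One's-complement addition (fold any carry out of bit 15 back into bit 0):
  0xAC1E + 0xB34F = 0x15F6D → wrap carry → 0x5F6E
  0x5F6E + 0xD53B = 0x134A9 → wrap carry → 0x34AA
  0x34AA + 0xC4B8 = 0x0F962
  0xF962 + 0x6C52 = 0x165B4 → wrap carry → 0x65B5
  0x65B5 + 0x6C7D = 0x0D232
One's-complement sum = 0xD232.
Checksum = ~0xD232 & 0xFFFF = 0x2DCD.

2DCD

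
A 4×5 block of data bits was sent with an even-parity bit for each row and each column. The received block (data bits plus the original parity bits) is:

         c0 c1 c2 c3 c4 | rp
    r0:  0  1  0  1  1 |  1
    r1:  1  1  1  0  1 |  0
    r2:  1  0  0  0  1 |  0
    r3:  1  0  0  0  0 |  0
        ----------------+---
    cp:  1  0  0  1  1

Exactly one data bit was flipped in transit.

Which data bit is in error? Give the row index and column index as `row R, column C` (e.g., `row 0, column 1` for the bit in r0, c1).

row 3, column 2

Recompute each row's even parity and compare to rp:
  r0: data parity 1, sent rp 1 → ok
  r1: data parity 0, sent rp 0 → ok
  r2: data parity 0, sent rp 0 → ok
  r3: data parity 1, sent rp 0 → mismatch
Recompute each column's even parity and compare to cp:
  c0: data parity 1, sent cp 1 → ok
  c1: data parity 0, sent cp 0 → ok
  c2: data parity 1, sent cp 0 → mismatch
  c3: data parity 1, sent cp 1 → ok
  c4: data parity 1, sent cp 1 → ok
Exactly one row (r3) and one column (c2) fail → the flipped bit is at their intersection.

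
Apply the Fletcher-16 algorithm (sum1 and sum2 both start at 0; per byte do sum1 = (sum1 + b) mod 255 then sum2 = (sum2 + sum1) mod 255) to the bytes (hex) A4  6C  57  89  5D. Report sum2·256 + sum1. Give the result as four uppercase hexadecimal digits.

5F4F

Running sums (mod 255):
  after byte 0 (A4): sum1=164, sum2=164
  after byte 1 (6C): sum1=17, sum2=181
  after byte 2 (57): sum1=104, sum2=30
  after byte 3 (89): sum1=241, sum2=16
  after byte 4 (5D): sum1=79, sum2=95
Checksum = sum2·256 + sum1 = 95·256 + 79 = 24399 = 0x5F4F.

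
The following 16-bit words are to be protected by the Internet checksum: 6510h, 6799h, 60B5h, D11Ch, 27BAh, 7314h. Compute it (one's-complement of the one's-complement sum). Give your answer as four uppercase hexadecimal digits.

One's-complement addition (fold any carry out of bit 15 back into bit 0):
  0x6510 + 0x6799 = 0x0CCA9
  0xCCA9 + 0x60B5 = 0x12D5E → wrap carry → 0x2D5F
  0x2D5F + 0xD11C = 0x0FE7B
  0xFE7B + 0x27BA = 0x12635 → wrap carry → 0x2636
  0x2636 + 0x7314 = 0x0994A
One's-complement sum = 0x994A.
Checksum = ~0x994A & 0xFFFF = 0x66B5.

66B5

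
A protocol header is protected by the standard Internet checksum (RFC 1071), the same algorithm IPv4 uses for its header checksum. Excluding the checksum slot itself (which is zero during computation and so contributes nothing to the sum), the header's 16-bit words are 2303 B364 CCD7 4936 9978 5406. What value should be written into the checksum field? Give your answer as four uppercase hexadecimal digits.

260B

One's-complement addition (fold any carry out of bit 15 back into bit 0):
  0x2303 + 0xB364 = 0x0D667
  0xD667 + 0xCCD7 = 0x1A33E → wrap carry → 0xA33F
  0xA33F + 0x4936 = 0x0EC75
  0xEC75 + 0x9978 = 0x185ED → wrap carry → 0x85EE
  0x85EE + 0x5406 = 0x0D9F4
One's-complement sum = 0xD9F4.
Checksum = ~0xD9F4 & 0xFFFF = 0x260B.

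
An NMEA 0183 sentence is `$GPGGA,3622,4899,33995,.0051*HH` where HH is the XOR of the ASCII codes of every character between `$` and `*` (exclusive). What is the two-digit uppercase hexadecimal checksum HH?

40

XOR the ASCII codes of the payload characters:
  'G' = 0x47 → acc = 0x47
  'P' = 0x50 → acc = 0x17
  'G' = 0x47 → acc = 0x50
  'G' = 0x47 → acc = 0x17
  'A' = 0x41 → acc = 0x56
  ',' = 0x2C → acc = 0x7A
  '3' = 0x33 → acc = 0x49
  '6' = 0x36 → acc = 0x7F
  '2' = 0x32 → acc = 0x4D
  '2' = 0x32 → acc = 0x7F
  ',' = 0x2C → acc = 0x53
  '4' = 0x34 → acc = 0x67
  '8' = 0x38 → acc = 0x5F
  '9' = 0x39 → acc = 0x66
  '9' = 0x39 → acc = 0x5F
  ',' = 0x2C → acc = 0x73
  '3' = 0x33 → acc = 0x40
  '3' = 0x33 → acc = 0x73
  '9' = 0x39 → acc = 0x4A
  '9' = 0x39 → acc = 0x73
  '5' = 0x35 → acc = 0x46
  ',' = 0x2C → acc = 0x6A
  '.' = 0x2E → acc = 0x44
  '0' = 0x30 → acc = 0x74
  '0' = 0x30 → acc = 0x44
  '5' = 0x35 → acc = 0x71
  '1' = 0x31 → acc = 0x40
Checksum = 0x40.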